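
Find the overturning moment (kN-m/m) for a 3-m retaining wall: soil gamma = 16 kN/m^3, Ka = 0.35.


Pa = 0.5 * Ka * gamma * H^2
= 0.5 * 0.35 * 16 * 3^2
= 25.2 kN/m
Arm = H / 3 = 3 / 3 = 1.0 m
Mo = Pa * arm = Pa * H / 3 = 25.2 * 3 / 3 = 25.2 kN-m/m

25.2 kN-m/m


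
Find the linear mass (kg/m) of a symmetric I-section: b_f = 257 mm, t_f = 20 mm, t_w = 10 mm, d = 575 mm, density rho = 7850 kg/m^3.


A_flanges = 2 * 257 * 20 = 10280 mm^2
A_web = (575 - 2 * 20) * 10 = 5350 mm^2
A_total = 10280 + 5350 = 15630 mm^2 = 0.015630 m^2
Weight = rho * A = 7850 * 0.015630 = 122.6955 kg/m

122.6955 kg/m


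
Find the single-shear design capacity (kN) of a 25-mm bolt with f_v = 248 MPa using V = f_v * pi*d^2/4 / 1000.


A = pi * d^2 / 4 = pi * 25^2 / 4 = 490.8739 mm^2
V = f_v * A / 1000 = 248 * 490.8739 / 1000
= 121.7367 kN

121.7367 kN


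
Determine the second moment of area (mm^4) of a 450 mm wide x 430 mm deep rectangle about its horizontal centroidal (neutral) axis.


I = b * h^3 / 12
= 450 * 430^3 / 12
= 450 * 79507000 / 12
= 2981512500.0 mm^4

2981512500.0 mm^4


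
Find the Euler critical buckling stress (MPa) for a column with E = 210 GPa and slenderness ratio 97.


sigma_cr = pi^2 * E / lambda^2
= 9.8696 * 210000.0 / 97^2
= 9.8696 * 210000.0 / 9409
= 220.2803 MPa

220.2803 MPa


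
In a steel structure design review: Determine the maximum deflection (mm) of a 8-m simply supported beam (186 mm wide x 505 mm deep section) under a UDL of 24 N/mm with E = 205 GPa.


I = 186 * 505^3 / 12 = 1996208187.5 mm^4
L = 8000.0 mm, w = 24 N/mm, E = 205000.0 MPa
delta = 5 * w * L^4 / (384 * E * I)
= 5 * 24 * 8000.0^4 / (384 * 205000.0 * 1996208187.5)
= 3.1279 mm

3.1279 mm


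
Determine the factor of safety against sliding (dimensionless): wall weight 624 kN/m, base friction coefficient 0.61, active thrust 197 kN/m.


Resisting force = mu * W = 0.61 * 624 = 380.64 kN/m
FOS = Resisting / Driving = 380.64 / 197
= 1.9322 (dimensionless)

1.9322 (dimensionless)


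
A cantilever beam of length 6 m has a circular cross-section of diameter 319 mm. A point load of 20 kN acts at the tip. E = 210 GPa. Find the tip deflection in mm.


I = pi * d^4 / 64 = pi * 319^4 / 64 = 508314655.12 mm^4
L = 6000.0 mm, P = 20000.0 N, E = 210000.0 MPa
delta = P * L^3 / (3 * E * I)
= 20000.0 * 6000.0^3 / (3 * 210000.0 * 508314655.12)
= 13.49 mm

13.49 mm


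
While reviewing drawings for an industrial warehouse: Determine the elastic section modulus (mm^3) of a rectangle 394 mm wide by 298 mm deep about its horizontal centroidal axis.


S = b * h^2 / 6
= 394 * 298^2 / 6
= 394 * 88804 / 6
= 5831462.67 mm^3

5831462.67 mm^3


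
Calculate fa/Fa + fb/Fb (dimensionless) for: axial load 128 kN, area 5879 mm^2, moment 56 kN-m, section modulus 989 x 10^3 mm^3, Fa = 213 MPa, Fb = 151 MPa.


f_a = P / A = 128000.0 / 5879 = 21.7724 MPa
f_b = M / S = 56000000.0 / 989000.0 = 56.6229 MPa
Ratio = f_a / Fa + f_b / Fb
= 21.7724 / 213 + 56.6229 / 151
= 0.4772 (dimensionless)

0.4772 (dimensionless)


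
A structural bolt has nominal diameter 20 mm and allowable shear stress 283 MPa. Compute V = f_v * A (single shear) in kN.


A = pi * d^2 / 4 = pi * 20^2 / 4 = 314.1593 mm^2
V = f_v * A / 1000 = 283 * 314.1593 / 1000
= 88.9071 kN

88.9071 kN


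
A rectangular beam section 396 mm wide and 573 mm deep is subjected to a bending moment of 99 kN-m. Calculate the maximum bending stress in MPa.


I = b * h^3 / 12 = 396 * 573^3 / 12 = 6208373061.0 mm^4
y = h / 2 = 573 / 2 = 286.5 mm
M = 99 kN-m = 99000000.0 N-mm
sigma = M * y / I = 99000000.0 * 286.5 / 6208373061.0
= 4.57 MPa

4.57 MPa


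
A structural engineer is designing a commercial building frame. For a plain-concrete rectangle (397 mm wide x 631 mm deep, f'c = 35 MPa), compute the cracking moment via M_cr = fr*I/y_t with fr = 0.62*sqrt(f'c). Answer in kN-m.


fr = 0.62 * sqrt(35) = 0.62 * 5.9161 = 3.668 MPa
I = 397 * 631^3 / 12 = 8311843135.58 mm^4
y_t = 315.5 mm
M_cr = fr * I / y_t = 3.668 * 8311843135.58 / 315.5 N-mm
= 96.6326 kN-m

96.6326 kN-m


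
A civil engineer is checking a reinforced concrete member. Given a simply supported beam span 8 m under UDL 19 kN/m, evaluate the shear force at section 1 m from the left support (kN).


R_A = w * L / 2 = 19 * 8 / 2 = 76.0 kN
V(x) = R_A - w * x = 76.0 - 19 * 1
= 57.0 kN

57.0 kN


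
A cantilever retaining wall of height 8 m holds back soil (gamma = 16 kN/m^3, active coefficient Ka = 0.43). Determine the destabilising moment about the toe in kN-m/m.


Pa = 0.5 * Ka * gamma * H^2
= 0.5 * 0.43 * 16 * 8^2
= 220.16 kN/m
Arm = H / 3 = 8 / 3 = 2.6667 m
Mo = Pa * arm = Pa * H / 3 = 220.16 * 8 / 3 = 587.0933 kN-m/m

587.0933 kN-m/m


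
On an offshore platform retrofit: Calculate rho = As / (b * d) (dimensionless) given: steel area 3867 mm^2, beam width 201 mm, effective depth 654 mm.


rho = As / (b * d)
= 3867 / (201 * 654)
= 3867 / 131454
= 0.029417 (dimensionless)

0.029417 (dimensionless)


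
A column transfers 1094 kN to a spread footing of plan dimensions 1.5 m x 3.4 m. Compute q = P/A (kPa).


A = 1.5 * 3.4 = 5.1 m^2
q = P / A = 1094 / 5.1
= 214.5098 kPa

214.5098 kPa


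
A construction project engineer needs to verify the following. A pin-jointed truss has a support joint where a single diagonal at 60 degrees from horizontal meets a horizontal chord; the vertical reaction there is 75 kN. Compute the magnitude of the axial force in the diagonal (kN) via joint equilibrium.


At the joint, only the diagonal has a vertical component, so vertical equilibrium gives:
F * sin(60) = 75
F = 75 / sin(60)
= 75 / 0.866025
= 86.6 kN

86.6 kN


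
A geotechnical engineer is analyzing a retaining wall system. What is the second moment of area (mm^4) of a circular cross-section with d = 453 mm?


r = d / 2 = 453 / 2 = 226.5 mm
I = pi * r^4 / 4 = pi * 226.5^4 / 4
= 2067105805.77 mm^4

2067105805.77 mm^4


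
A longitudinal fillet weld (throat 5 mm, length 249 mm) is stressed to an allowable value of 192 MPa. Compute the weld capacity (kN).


Strength = throat * length * allowable stress
= 5 * 249 * 192 N
= 239040 N
= 239.04 kN

239.04 kN


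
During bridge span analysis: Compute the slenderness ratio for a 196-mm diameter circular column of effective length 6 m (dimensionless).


Radius of gyration r = d / 4 = 196 / 4 = 49.0 mm
L_eff = 6000.0 mm
Slenderness ratio = L / r = 6000.0 / 49.0 = 122.45 (dimensionless)

122.45 (dimensionless)


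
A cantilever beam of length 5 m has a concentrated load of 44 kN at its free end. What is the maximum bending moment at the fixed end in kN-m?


For a cantilever with a point load at the free end:
M_max = P * L = 44 * 5 = 220 kN-m

220 kN-m


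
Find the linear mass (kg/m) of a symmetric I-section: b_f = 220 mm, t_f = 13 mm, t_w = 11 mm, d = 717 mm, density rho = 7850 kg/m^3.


A_flanges = 2 * 220 * 13 = 5720 mm^2
A_web = (717 - 2 * 13) * 11 = 7601 mm^2
A_total = 5720 + 7601 = 13321 mm^2 = 0.013321 m^2
Weight = rho * A = 7850 * 0.013321 = 104.5699 kg/m

104.5699 kg/m


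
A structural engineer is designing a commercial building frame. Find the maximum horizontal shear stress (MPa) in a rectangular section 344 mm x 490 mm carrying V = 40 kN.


A = b * h = 344 * 490 = 168560 mm^2
V = 40 kN = 40000.0 N
tau_max = 1.5 * V / A = 1.5 * 40000.0 / 168560
= 0.356 MPa

0.356 MPa


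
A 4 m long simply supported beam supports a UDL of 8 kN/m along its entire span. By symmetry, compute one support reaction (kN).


Total load = w * L = 8 * 4 = 32 kN
By symmetry, each reaction R = total / 2 = 32 / 2 = 16.0 kN

16.0 kN


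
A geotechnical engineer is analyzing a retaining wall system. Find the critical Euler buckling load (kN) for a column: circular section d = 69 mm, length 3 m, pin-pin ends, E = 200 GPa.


I = pi * d^4 / 64 = 1112669.7 mm^4
L = 3000.0 mm
P_cr = pi^2 * E * I / L^2
= 9.8696 * 200000.0 * 1112669.7 / 3000.0^2
= 244035.77 N = 244.0358 kN

244.0358 kN


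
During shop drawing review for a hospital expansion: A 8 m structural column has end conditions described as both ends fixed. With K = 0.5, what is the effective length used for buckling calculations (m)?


L_eff = K * L
= 0.5 * 8
= 4.0 m

4.0 m


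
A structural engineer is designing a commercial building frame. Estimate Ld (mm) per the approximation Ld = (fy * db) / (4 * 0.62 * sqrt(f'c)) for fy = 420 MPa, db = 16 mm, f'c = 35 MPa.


Ld = (fy * db) / (4 * 0.62 * sqrt(f'c))
= (420 * 16) / (4 * 0.62 * sqrt(35))
= 6720 / 14.6719
= 458.02 mm

458.02 mm


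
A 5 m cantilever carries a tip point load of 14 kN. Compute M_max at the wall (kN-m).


For a cantilever with a point load at the free end:
M_max = P * L = 14 * 5 = 70 kN-m

70 kN-m


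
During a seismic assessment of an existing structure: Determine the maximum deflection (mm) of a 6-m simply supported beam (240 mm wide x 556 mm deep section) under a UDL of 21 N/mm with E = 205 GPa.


I = 240 * 556^3 / 12 = 3437592320.0 mm^4
L = 6000.0 mm, w = 21 N/mm, E = 205000.0 MPa
delta = 5 * w * L^4 / (384 * E * I)
= 5 * 21 * 6000.0^4 / (384 * 205000.0 * 3437592320.0)
= 0.5029 mm

0.5029 mm


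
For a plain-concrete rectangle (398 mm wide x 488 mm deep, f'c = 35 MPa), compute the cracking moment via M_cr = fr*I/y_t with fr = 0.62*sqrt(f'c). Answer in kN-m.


fr = 0.62 * sqrt(35) = 0.62 * 5.9161 = 3.668 MPa
I = 398 * 488^3 / 12 = 3854440021.33 mm^4
y_t = 244.0 mm
M_cr = fr * I / y_t = 3.668 * 3854440021.33 / 244.0 N-mm
= 57.9425 kN-m

57.9425 kN-m


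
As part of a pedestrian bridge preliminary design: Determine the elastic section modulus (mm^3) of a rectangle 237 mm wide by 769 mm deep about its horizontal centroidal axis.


S = b * h^2 / 6
= 237 * 769^2 / 6
= 237 * 591361 / 6
= 23358759.5 mm^3

23358759.5 mm^3


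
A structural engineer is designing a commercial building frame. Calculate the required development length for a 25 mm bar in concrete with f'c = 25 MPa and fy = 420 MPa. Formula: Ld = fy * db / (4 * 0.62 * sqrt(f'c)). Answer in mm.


Ld = (fy * db) / (4 * 0.62 * sqrt(f'c))
= (420 * 25) / (4 * 0.62 * sqrt(25))
= 10500 / 12.4
= 846.77 mm

846.77 mm


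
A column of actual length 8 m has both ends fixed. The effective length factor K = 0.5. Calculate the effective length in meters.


L_eff = K * L
= 0.5 * 8
= 4.0 m

4.0 m


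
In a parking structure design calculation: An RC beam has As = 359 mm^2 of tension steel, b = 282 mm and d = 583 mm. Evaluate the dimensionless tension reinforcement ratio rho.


rho = As / (b * d)
= 359 / (282 * 583)
= 359 / 164406
= 0.002184 (dimensionless)

0.002184 (dimensionless)


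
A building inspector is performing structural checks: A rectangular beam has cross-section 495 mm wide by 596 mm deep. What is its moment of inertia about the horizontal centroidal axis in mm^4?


I = b * h^3 / 12
= 495 * 596^3 / 12
= 495 * 211708736 / 12
= 8732985360.0 mm^4

8732985360.0 mm^4


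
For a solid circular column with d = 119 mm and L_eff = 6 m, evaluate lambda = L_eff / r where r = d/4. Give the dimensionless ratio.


Radius of gyration r = d / 4 = 119 / 4 = 29.75 mm
L_eff = 6000.0 mm
Slenderness ratio = L / r = 6000.0 / 29.75 = 201.68 (dimensionless)

201.68 (dimensionless)


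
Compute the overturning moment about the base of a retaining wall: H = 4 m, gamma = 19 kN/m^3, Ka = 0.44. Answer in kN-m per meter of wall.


Pa = 0.5 * Ka * gamma * H^2
= 0.5 * 0.44 * 19 * 4^2
= 66.88 kN/m
Arm = H / 3 = 4 / 3 = 1.3333 m
Mo = Pa * arm = Pa * H / 3 = 66.88 * 4 / 3 = 89.1733 kN-m/m

89.1733 kN-m/m


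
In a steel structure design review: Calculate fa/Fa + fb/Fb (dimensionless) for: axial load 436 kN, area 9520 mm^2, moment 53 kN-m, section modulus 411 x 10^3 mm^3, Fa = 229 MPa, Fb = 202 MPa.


f_a = P / A = 436000.0 / 9520 = 45.7983 MPa
f_b = M / S = 53000000.0 / 411000.0 = 128.9538 MPa
Ratio = f_a / Fa + f_b / Fb
= 45.7983 / 229 + 128.9538 / 202
= 0.8384 (dimensionless)

0.8384 (dimensionless)


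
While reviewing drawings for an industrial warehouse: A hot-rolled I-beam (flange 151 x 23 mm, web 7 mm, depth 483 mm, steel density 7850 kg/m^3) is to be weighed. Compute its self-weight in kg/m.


A_flanges = 2 * 151 * 23 = 6946 mm^2
A_web = (483 - 2 * 23) * 7 = 3059 mm^2
A_total = 6946 + 3059 = 10005 mm^2 = 0.010005 m^2
Weight = rho * A = 7850 * 0.010005 = 78.5392 kg/m

78.5392 kg/m


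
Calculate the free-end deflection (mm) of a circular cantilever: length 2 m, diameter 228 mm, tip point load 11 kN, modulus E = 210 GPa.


I = pi * d^4 / 64 = pi * 228^4 / 64 = 132650620.77 mm^4
L = 2000.0 mm, P = 11000.0 N, E = 210000.0 MPa
delta = P * L^3 / (3 * E * I)
= 11000.0 * 2000.0^3 / (3 * 210000.0 * 132650620.77)
= 1.053 mm

1.053 mm


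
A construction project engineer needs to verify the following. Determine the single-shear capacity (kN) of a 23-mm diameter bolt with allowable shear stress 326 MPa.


A = pi * d^2 / 4 = pi * 23^2 / 4 = 415.4756 mm^2
V = f_v * A / 1000 = 326 * 415.4756 / 1000
= 135.4451 kN

135.4451 kN


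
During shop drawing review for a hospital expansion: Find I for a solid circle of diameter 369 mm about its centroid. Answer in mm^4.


r = d / 2 = 369 / 2 = 184.5 mm
I = pi * r^4 / 4 = pi * 184.5^4 / 4
= 910071184.05 mm^4

910071184.05 mm^4


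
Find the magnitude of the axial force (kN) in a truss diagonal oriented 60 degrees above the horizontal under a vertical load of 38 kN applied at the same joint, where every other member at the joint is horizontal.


At the joint, only the diagonal has a vertical component, so vertical equilibrium gives:
F * sin(60) = 38
F = 38 / sin(60)
= 38 / 0.866025
= 43.88 kN

43.88 kN


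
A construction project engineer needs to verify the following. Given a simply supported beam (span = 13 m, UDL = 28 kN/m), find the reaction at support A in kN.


Total load = w * L = 28 * 13 = 364 kN
By symmetry, each reaction R = total / 2 = 364 / 2 = 182.0 kN

182.0 kN


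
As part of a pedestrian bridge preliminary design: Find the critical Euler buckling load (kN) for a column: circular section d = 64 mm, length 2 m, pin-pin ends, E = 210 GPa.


I = pi * d^4 / 64 = 823549.66 mm^4
L = 2000.0 mm
P_cr = pi^2 * E * I / L^2
= 9.8696 * 210000.0 * 823549.66 / 2000.0^2
= 426725.74 N = 426.7257 kN

426.7257 kN


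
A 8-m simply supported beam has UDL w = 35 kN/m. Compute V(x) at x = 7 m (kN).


R_A = w * L / 2 = 35 * 8 / 2 = 140.0 kN
V(x) = R_A - w * x = 140.0 - 35 * 7
= -105.0 kN

-105.0 kN


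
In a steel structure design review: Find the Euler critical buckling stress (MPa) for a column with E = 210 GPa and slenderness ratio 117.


sigma_cr = pi^2 * E / lambda^2
= 9.8696 * 210000.0 / 117^2
= 9.8696 * 210000.0 / 13689
= 151.4075 MPa

151.4075 MPa


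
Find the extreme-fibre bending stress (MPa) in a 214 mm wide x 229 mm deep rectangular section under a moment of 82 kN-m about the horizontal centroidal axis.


I = b * h^3 / 12 = 214 * 229^3 / 12 = 214160303.83 mm^4
y = h / 2 = 229 / 2 = 114.5 mm
M = 82 kN-m = 82000000.0 N-mm
sigma = M * y / I = 82000000.0 * 114.5 / 214160303.83
= 43.84 MPa

43.84 MPa


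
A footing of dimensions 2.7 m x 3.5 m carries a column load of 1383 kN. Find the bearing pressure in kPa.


A = 2.7 * 3.5 = 9.45 m^2
q = P / A = 1383 / 9.45
= 146.3492 kPa

146.3492 kPa


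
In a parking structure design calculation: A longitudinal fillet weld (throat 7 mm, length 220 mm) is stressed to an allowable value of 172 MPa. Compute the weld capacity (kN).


Strength = throat * length * allowable stress
= 7 * 220 * 172 N
= 264880 N
= 264.88 kN

264.88 kN


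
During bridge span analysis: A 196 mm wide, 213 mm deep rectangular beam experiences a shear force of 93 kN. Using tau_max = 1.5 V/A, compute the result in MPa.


A = b * h = 196 * 213 = 41748 mm^2
V = 93 kN = 93000.0 N
tau_max = 1.5 * V / A = 1.5 * 93000.0 / 41748
= 3.3415 MPa

3.3415 MPa


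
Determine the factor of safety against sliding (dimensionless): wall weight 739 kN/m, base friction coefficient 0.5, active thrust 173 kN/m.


Resisting force = mu * W = 0.5 * 739 = 369.5 kN/m
FOS = Resisting / Driving = 369.5 / 173
= 2.1358 (dimensionless)

2.1358 (dimensionless)


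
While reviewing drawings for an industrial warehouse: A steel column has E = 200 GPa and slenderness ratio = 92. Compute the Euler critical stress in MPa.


sigma_cr = pi^2 * E / lambda^2
= 9.8696 * 200000.0 / 92^2
= 9.8696 * 200000.0 / 8464
= 233.2137 MPa

233.2137 MPa


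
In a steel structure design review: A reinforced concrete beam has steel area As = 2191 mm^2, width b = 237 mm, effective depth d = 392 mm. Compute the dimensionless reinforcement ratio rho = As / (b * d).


rho = As / (b * d)
= 2191 / (237 * 392)
= 2191 / 92904
= 0.023583 (dimensionless)

0.023583 (dimensionless)


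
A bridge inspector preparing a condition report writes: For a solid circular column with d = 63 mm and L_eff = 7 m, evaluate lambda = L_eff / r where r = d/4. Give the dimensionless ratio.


Radius of gyration r = d / 4 = 63 / 4 = 15.75 mm
L_eff = 7000.0 mm
Slenderness ratio = L / r = 7000.0 / 15.75 = 444.44 (dimensionless)

444.44 (dimensionless)


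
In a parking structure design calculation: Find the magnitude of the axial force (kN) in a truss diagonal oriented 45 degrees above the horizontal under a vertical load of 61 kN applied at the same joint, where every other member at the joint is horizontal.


At the joint, only the diagonal has a vertical component, so vertical equilibrium gives:
F * sin(45) = 61
F = 61 / sin(45)
= 61 / 0.707107
= 86.27 kN

86.27 kN


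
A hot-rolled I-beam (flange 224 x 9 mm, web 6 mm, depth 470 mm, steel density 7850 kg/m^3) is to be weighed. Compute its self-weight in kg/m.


A_flanges = 2 * 224 * 9 = 4032 mm^2
A_web = (470 - 2 * 9) * 6 = 2712 mm^2
A_total = 4032 + 2712 = 6744 mm^2 = 0.006744 m^2
Weight = rho * A = 7850 * 0.006744 = 52.9404 kg/m

52.9404 kg/m


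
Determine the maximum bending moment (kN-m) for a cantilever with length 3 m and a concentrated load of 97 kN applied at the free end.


For a cantilever with a point load at the free end:
M_max = P * L = 97 * 3 = 291 kN-m

291 kN-m


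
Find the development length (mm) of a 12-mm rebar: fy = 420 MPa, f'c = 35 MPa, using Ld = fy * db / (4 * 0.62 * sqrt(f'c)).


Ld = (fy * db) / (4 * 0.62 * sqrt(f'c))
= (420 * 12) / (4 * 0.62 * sqrt(35))
= 5040 / 14.6719
= 343.51 mm

343.51 mm


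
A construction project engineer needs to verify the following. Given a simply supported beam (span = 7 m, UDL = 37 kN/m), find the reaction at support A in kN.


Total load = w * L = 37 * 7 = 259 kN
By symmetry, each reaction R = total / 2 = 259 / 2 = 129.5 kN

129.5 kN


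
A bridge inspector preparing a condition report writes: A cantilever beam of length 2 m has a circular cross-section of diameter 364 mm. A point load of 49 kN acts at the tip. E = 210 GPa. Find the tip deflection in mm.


I = pi * d^4 / 64 = pi * 364^4 / 64 = 861738374.79 mm^4
L = 2000.0 mm, P = 49000.0 N, E = 210000.0 MPa
delta = P * L^3 / (3 * E * I)
= 49000.0 * 2000.0^3 / (3 * 210000.0 * 861738374.79)
= 0.7221 mm

0.7221 mm


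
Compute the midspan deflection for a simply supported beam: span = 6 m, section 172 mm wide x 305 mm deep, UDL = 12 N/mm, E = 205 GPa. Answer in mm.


I = 172 * 305^3 / 12 = 406674291.67 mm^4
L = 6000.0 mm, w = 12 N/mm, E = 205000.0 MPa
delta = 5 * w * L^4 / (384 * E * I)
= 5 * 12 * 6000.0^4 / (384 * 205000.0 * 406674291.67)
= 2.429 mm

2.429 mm


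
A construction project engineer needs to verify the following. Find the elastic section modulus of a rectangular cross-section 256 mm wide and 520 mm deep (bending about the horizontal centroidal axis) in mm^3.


S = b * h^2 / 6
= 256 * 520^2 / 6
= 256 * 270400 / 6
= 11537066.67 mm^3

11537066.67 mm^3


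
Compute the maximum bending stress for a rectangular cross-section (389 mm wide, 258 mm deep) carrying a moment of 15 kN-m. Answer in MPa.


I = b * h^3 / 12 = 389 * 258^3 / 12 = 556708014.0 mm^4
y = h / 2 = 258 / 2 = 129.0 mm
M = 15 kN-m = 15000000.0 N-mm
sigma = M * y / I = 15000000.0 * 129.0 / 556708014.0
= 3.48 MPa

3.48 MPa


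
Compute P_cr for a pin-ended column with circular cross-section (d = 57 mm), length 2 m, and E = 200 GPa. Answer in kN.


I = pi * d^4 / 64 = 518166.49 mm^4
L = 2000.0 mm
P_cr = pi^2 * E * I / L^2
= 9.8696 * 200000.0 * 518166.49 / 2000.0^2
= 255704.91 N = 255.7049 kN

255.7049 kN


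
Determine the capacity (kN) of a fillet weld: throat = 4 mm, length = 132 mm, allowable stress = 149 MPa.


Strength = throat * length * allowable stress
= 4 * 132 * 149 N
= 78672 N
= 78.67 kN

78.67 kN


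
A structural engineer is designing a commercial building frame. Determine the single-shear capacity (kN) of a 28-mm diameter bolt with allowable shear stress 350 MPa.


A = pi * d^2 / 4 = pi * 28^2 / 4 = 615.7522 mm^2
V = f_v * A / 1000 = 350 * 615.7522 / 1000
= 215.5133 kN

215.5133 kN


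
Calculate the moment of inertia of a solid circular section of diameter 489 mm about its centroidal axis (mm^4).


r = d / 2 = 489 / 2 = 244.5 mm
I = pi * r^4 / 4 = pi * 244.5^4 / 4
= 2806760365.59 mm^4

2806760365.59 mm^4


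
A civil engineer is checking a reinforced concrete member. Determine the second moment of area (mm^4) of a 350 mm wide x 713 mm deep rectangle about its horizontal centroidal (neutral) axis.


I = b * h^3 / 12
= 350 * 713^3 / 12
= 350 * 362467097 / 12
= 10571956995.83 mm^4

10571956995.83 mm^4


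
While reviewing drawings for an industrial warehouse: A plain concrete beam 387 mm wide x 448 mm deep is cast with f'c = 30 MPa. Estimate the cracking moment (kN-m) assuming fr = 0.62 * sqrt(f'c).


fr = 0.62 * sqrt(30) = 0.62 * 5.4772 = 3.3959 MPa
I = 387 * 448^3 / 12 = 2899771392.0 mm^4
y_t = 224.0 mm
M_cr = fr * I / y_t = 3.3959 * 2899771392.0 / 224.0 N-mm
= 43.9611 kN-m

43.9611 kN-m


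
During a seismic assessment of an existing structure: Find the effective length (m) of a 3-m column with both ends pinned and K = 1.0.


L_eff = K * L
= 1.0 * 3
= 3.0 m

3.0 m


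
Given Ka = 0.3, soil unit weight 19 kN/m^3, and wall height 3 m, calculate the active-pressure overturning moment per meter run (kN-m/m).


Pa = 0.5 * Ka * gamma * H^2
= 0.5 * 0.3 * 19 * 3^2
= 25.65 kN/m
Arm = H / 3 = 3 / 3 = 1.0 m
Mo = Pa * arm = Pa * H / 3 = 25.65 * 3 / 3 = 25.65 kN-m/m

25.65 kN-m/m


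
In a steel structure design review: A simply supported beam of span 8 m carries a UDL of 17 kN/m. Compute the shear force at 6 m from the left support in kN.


R_A = w * L / 2 = 17 * 8 / 2 = 68.0 kN
V(x) = R_A - w * x = 68.0 - 17 * 6
= -34.0 kN

-34.0 kN


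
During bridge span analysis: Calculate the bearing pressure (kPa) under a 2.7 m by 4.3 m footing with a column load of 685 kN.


A = 2.7 * 4.3 = 11.61 m^2
q = P / A = 685 / 11.61
= 59.0009 kPa

59.0009 kPa


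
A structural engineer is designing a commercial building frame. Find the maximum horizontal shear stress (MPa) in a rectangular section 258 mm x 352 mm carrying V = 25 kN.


A = b * h = 258 * 352 = 90816 mm^2
V = 25 kN = 25000.0 N
tau_max = 1.5 * V / A = 1.5 * 25000.0 / 90816
= 0.4129 MPa

0.4129 MPa


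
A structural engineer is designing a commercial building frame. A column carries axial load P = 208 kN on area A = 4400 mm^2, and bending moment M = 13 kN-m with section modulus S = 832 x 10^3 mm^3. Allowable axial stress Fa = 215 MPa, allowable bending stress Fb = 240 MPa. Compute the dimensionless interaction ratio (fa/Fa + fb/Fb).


f_a = P / A = 208000.0 / 4400 = 47.2727 MPa
f_b = M / S = 13000000.0 / 832000.0 = 15.625 MPa
Ratio = f_a / Fa + f_b / Fb
= 47.2727 / 215 + 15.625 / 240
= 0.285 (dimensionless)

0.285 (dimensionless)


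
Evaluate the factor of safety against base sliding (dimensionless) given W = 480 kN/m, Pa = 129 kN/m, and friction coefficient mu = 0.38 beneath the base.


Resisting force = mu * W = 0.38 * 480 = 182.4 kN/m
FOS = Resisting / Driving = 182.4 / 129
= 1.414 (dimensionless)

1.414 (dimensionless)


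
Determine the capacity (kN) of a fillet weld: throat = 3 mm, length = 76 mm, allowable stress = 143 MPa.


Strength = throat * length * allowable stress
= 3 * 76 * 143 N
= 32604 N
= 32.6 kN

32.6 kN


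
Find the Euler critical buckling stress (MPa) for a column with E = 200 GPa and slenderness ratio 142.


sigma_cr = pi^2 * E / lambda^2
= 9.8696 * 200000.0 / 142^2
= 9.8696 * 200000.0 / 20164
= 97.8933 MPa

97.8933 MPa


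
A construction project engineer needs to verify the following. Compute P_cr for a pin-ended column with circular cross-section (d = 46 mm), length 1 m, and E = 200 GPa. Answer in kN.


I = pi * d^4 / 64 = 219786.61 mm^4
L = 1000.0 mm
P_cr = pi^2 * E * I / L^2
= 9.8696 * 200000.0 * 219786.61 / 1000.0^2
= 433841.37 N = 433.8414 kN

433.8414 kN


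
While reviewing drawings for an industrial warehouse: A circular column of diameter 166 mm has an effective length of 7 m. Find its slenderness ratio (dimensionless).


Radius of gyration r = d / 4 = 166 / 4 = 41.5 mm
L_eff = 7000.0 mm
Slenderness ratio = L / r = 7000.0 / 41.5 = 168.67 (dimensionless)

168.67 (dimensionless)


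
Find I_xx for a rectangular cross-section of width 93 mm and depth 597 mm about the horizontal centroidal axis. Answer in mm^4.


I = b * h^3 / 12
= 93 * 597^3 / 12
= 93 * 212776173 / 12
= 1649015340.75 mm^4

1649015340.75 mm^4


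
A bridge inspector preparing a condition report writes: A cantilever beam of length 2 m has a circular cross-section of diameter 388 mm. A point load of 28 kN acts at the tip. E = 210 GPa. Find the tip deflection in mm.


I = pi * d^4 / 64 = pi * 388^4 / 64 = 1112491755.27 mm^4
L = 2000.0 mm, P = 28000.0 N, E = 210000.0 MPa
delta = P * L^3 / (3 * E * I)
= 28000.0 * 2000.0^3 / (3 * 210000.0 * 1112491755.27)
= 0.3196 mm

0.3196 mm


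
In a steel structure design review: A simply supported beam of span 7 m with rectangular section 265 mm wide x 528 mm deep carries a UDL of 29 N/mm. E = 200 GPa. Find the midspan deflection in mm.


I = 265 * 528^3 / 12 = 3250621440.0 mm^4
L = 7000.0 mm, w = 29 N/mm, E = 200000.0 MPa
delta = 5 * w * L^4 / (384 * E * I)
= 5 * 29 * 7000.0^4 / (384 * 200000.0 * 3250621440.0)
= 1.3945 mm

1.3945 mm


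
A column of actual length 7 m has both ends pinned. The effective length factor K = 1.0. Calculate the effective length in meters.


L_eff = K * L
= 1.0 * 7
= 7.0 m

7.0 m


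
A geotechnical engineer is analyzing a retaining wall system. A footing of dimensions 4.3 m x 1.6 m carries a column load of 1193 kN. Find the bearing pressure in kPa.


A = 4.3 * 1.6 = 6.88 m^2
q = P / A = 1193 / 6.88
= 173.4012 kPa

173.4012 kPa


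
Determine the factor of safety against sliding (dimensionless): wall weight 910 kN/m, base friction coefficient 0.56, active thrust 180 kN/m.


Resisting force = mu * W = 0.56 * 910 = 509.6 kN/m
FOS = Resisting / Driving = 509.6 / 180
= 2.8311 (dimensionless)

2.8311 (dimensionless)


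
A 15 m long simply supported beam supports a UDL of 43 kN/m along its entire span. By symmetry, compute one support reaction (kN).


Total load = w * L = 43 * 15 = 645 kN
By symmetry, each reaction R = total / 2 = 645 / 2 = 322.5 kN

322.5 kN


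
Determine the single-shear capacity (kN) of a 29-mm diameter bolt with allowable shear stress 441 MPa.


A = pi * d^2 / 4 = pi * 29^2 / 4 = 660.5199 mm^2
V = f_v * A / 1000 = 441 * 660.5199 / 1000
= 291.2893 kN

291.2893 kN


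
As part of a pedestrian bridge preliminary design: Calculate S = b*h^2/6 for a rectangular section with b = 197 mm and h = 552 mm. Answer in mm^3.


S = b * h^2 / 6
= 197 * 552^2 / 6
= 197 * 304704 / 6
= 10004448.0 mm^3

10004448.0 mm^3


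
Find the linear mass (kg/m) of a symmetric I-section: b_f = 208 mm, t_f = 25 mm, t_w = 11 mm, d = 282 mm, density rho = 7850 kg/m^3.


A_flanges = 2 * 208 * 25 = 10400 mm^2
A_web = (282 - 2 * 25) * 11 = 2552 mm^2
A_total = 10400 + 2552 = 12952 mm^2 = 0.012952 m^2
Weight = rho * A = 7850 * 0.012952 = 101.6732 kg/m

101.6732 kg/m


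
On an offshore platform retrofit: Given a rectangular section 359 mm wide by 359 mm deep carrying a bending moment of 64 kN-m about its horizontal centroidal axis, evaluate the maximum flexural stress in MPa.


I = b * h^3 / 12 = 359 * 359^3 / 12 = 1384192680.08 mm^4
y = h / 2 = 359 / 2 = 179.5 mm
M = 64 kN-m = 64000000.0 N-mm
sigma = M * y / I = 64000000.0 * 179.5 / 1384192680.08
= 8.3 MPa

8.3 MPa


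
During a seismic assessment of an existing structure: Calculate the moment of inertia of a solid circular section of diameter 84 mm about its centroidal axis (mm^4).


r = d / 2 = 84 / 2 = 42.0 mm
I = pi * r^4 / 4 = pi * 42.0^4 / 4
= 2443920.32 mm^4

2443920.32 mm^4


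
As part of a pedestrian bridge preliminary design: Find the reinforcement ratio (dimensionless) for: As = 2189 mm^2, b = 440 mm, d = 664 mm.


rho = As / (b * d)
= 2189 / (440 * 664)
= 2189 / 292160
= 0.007492 (dimensionless)

0.007492 (dimensionless)


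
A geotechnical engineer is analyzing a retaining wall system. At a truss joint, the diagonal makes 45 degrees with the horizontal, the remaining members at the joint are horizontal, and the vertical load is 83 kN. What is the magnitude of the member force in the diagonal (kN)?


At the joint, only the diagonal has a vertical component, so vertical equilibrium gives:
F * sin(45) = 83
F = 83 / sin(45)
= 83 / 0.707107
= 117.38 kN

117.38 kN


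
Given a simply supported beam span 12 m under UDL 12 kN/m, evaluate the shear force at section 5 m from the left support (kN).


R_A = w * L / 2 = 12 * 12 / 2 = 72.0 kN
V(x) = R_A - w * x = 72.0 - 12 * 5
= 12.0 kN

12.0 kN


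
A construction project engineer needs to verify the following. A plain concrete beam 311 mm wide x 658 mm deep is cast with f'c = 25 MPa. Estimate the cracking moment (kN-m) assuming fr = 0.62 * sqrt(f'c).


fr = 0.62 * sqrt(25) = 0.62 * 5.0 = 3.1 MPa
I = 311 * 658^3 / 12 = 7383407252.67 mm^4
y_t = 329.0 mm
M_cr = fr * I / y_t = 3.1 * 7383407252.67 / 329.0 N-mm
= 69.5701 kN-m

69.5701 kN-m


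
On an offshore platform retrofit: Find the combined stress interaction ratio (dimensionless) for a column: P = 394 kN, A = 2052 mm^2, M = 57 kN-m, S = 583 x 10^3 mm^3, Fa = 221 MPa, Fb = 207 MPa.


f_a = P / A = 394000.0 / 2052 = 192.0078 MPa
f_b = M / S = 57000000.0 / 583000.0 = 97.7702 MPa
Ratio = f_a / Fa + f_b / Fb
= 192.0078 / 221 + 97.7702 / 207
= 1.3411 (dimensionless)

1.3411 (dimensionless)


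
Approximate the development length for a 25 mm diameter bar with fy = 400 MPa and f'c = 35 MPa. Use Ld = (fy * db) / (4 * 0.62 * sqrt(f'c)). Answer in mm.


Ld = (fy * db) / (4 * 0.62 * sqrt(f'c))
= (400 * 25) / (4 * 0.62 * sqrt(35))
= 10000 / 14.6719
= 681.58 mm

681.58 mm


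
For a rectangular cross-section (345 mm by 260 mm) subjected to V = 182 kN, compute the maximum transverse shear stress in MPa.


A = b * h = 345 * 260 = 89700 mm^2
V = 182 kN = 182000.0 N
tau_max = 1.5 * V / A = 1.5 * 182000.0 / 89700
= 3.0435 MPa

3.0435 MPa


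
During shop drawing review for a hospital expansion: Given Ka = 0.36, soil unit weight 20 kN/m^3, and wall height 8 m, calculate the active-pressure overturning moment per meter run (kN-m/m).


Pa = 0.5 * Ka * gamma * H^2
= 0.5 * 0.36 * 20 * 8^2
= 230.4 kN/m
Arm = H / 3 = 8 / 3 = 2.6667 m
Mo = Pa * arm = Pa * H / 3 = 230.4 * 8 / 3 = 614.4 kN-m/m

614.4 kN-m/m


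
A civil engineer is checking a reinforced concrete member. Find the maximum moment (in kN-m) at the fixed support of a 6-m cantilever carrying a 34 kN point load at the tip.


For a cantilever with a point load at the free end:
M_max = P * L = 34 * 6 = 204 kN-m

204 kN-m


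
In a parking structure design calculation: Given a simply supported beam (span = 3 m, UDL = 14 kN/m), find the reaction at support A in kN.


Total load = w * L = 14 * 3 = 42 kN
By symmetry, each reaction R = total / 2 = 42 / 2 = 21.0 kN

21.0 kN


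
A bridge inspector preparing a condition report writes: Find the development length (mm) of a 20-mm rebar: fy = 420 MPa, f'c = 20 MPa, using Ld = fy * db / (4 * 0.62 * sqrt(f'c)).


Ld = (fy * db) / (4 * 0.62 * sqrt(f'c))
= (420 * 20) / (4 * 0.62 * sqrt(20))
= 8400 / 11.0909
= 757.38 mm

757.38 mm


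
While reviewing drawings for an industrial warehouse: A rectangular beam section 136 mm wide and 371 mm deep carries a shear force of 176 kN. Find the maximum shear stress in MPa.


A = b * h = 136 * 371 = 50456 mm^2
V = 176 kN = 176000.0 N
tau_max = 1.5 * V / A = 1.5 * 176000.0 / 50456
= 5.2323 MPa

5.2323 MPa


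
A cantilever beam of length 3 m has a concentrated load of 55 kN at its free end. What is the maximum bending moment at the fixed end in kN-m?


For a cantilever with a point load at the free end:
M_max = P * L = 55 * 3 = 165 kN-m

165 kN-m


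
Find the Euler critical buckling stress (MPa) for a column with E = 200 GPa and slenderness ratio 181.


sigma_cr = pi^2 * E / lambda^2
= 9.8696 * 200000.0 / 181^2
= 9.8696 * 200000.0 / 32761
= 60.2522 MPa

60.2522 MPa


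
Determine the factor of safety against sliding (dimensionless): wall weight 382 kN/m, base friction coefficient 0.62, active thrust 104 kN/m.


Resisting force = mu * W = 0.62 * 382 = 236.84 kN/m
FOS = Resisting / Driving = 236.84 / 104
= 2.2773 (dimensionless)

2.2773 (dimensionless)


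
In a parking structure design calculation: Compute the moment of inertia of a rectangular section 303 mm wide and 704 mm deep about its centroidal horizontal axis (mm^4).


I = b * h^3 / 12
= 303 * 704^3 / 12
= 303 * 348913664 / 12
= 8810070016.0 mm^4

8810070016.0 mm^4


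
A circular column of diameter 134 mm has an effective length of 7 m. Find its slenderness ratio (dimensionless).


Radius of gyration r = d / 4 = 134 / 4 = 33.5 mm
L_eff = 7000.0 mm
Slenderness ratio = L / r = 7000.0 / 33.5 = 208.96 (dimensionless)

208.96 (dimensionless)


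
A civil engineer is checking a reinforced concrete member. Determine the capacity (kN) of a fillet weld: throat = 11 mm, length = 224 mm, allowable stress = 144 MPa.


Strength = throat * length * allowable stress
= 11 * 224 * 144 N
= 354816 N
= 354.82 kN

354.82 kN


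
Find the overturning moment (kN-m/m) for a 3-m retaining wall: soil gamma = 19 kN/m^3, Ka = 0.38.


Pa = 0.5 * Ka * gamma * H^2
= 0.5 * 0.38 * 19 * 3^2
= 32.49 kN/m
Arm = H / 3 = 3 / 3 = 1.0 m
Mo = Pa * arm = Pa * H / 3 = 32.49 * 3 / 3 = 32.49 kN-m/m

32.49 kN-m/m


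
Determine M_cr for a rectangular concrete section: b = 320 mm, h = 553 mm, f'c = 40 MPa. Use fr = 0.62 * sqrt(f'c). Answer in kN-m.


fr = 0.62 * sqrt(40) = 0.62 * 6.3246 = 3.9212 MPa
I = 320 * 553^3 / 12 = 4509663386.67 mm^4
y_t = 276.5 mm
M_cr = fr * I / y_t = 3.9212 * 4509663386.67 / 276.5 N-mm
= 63.9544 kN-m

63.9544 kN-m


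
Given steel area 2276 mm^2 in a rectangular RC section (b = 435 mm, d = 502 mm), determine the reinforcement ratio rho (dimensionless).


rho = As / (b * d)
= 2276 / (435 * 502)
= 2276 / 218370
= 0.010423 (dimensionless)

0.010423 (dimensionless)


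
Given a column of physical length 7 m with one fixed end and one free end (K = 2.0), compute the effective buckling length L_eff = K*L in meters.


L_eff = K * L
= 2.0 * 7
= 14.0 m

14.0 m


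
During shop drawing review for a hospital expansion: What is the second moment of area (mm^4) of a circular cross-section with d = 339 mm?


r = d / 2 = 339 / 2 = 169.5 mm
I = pi * r^4 / 4 = pi * 169.5^4 / 4
= 648289058.0 mm^4

648289058.0 mm^4


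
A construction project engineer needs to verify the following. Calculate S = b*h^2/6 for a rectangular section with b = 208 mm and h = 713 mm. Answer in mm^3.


S = b * h^2 / 6
= 208 * 713^2 / 6
= 208 * 508369 / 6
= 17623458.67 mm^3

17623458.67 mm^3


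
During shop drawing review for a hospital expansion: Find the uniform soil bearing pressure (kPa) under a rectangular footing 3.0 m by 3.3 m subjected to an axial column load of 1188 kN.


A = 3.0 * 3.3 = 9.9 m^2
q = P / A = 1188 / 9.9
= 120.0 kPa

120.0 kPa


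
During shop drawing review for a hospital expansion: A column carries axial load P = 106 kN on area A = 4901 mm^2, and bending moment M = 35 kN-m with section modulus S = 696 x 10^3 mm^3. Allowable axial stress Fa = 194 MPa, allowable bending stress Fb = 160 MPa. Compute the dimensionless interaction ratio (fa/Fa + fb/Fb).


f_a = P / A = 106000.0 / 4901 = 21.6282 MPa
f_b = M / S = 35000000.0 / 696000.0 = 50.2874 MPa
Ratio = f_a / Fa + f_b / Fb
= 21.6282 / 194 + 50.2874 / 160
= 0.4258 (dimensionless)

0.4258 (dimensionless)


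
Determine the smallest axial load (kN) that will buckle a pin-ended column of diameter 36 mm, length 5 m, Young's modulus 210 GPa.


I = pi * d^4 / 64 = 82447.96 mm^4
L = 5000.0 mm
P_cr = pi^2 * E * I / L^2
= 9.8696 * 210000.0 * 82447.96 / 5000.0^2
= 6835.32 N = 6.8353 kN

6.8353 kN


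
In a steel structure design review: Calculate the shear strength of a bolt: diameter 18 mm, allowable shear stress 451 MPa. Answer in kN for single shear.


A = pi * d^2 / 4 = pi * 18^2 / 4 = 254.469 mm^2
V = f_v * A / 1000 = 451 * 254.469 / 1000
= 114.7655 kN

114.7655 kN


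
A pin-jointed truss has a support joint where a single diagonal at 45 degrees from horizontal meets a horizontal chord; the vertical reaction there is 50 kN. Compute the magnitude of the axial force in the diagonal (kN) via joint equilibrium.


At the joint, only the diagonal has a vertical component, so vertical equilibrium gives:
F * sin(45) = 50
F = 50 / sin(45)
= 50 / 0.707107
= 70.71 kN

70.71 kN


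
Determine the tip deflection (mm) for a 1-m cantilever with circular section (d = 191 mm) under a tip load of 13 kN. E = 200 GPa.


I = pi * d^4 / 64 = pi * 191^4 / 64 = 65328602.47 mm^4
L = 1000.0 mm, P = 13000.0 N, E = 200000.0 MPa
delta = P * L^3 / (3 * E * I)
= 13000.0 * 1000.0^3 / (3 * 200000.0 * 65328602.47)
= 0.3317 mm

0.3317 mm


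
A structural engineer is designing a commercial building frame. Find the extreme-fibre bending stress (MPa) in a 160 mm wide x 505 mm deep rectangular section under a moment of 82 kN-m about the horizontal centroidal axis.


I = b * h^3 / 12 = 160 * 505^3 / 12 = 1717168333.33 mm^4
y = h / 2 = 505 / 2 = 252.5 mm
M = 82 kN-m = 82000000.0 N-mm
sigma = M * y / I = 82000000.0 * 252.5 / 1717168333.33
= 12.06 MPa

12.06 MPa


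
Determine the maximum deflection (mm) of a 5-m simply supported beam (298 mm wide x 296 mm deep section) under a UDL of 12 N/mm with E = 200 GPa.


I = 298 * 296^3 / 12 = 644036010.67 mm^4
L = 5000.0 mm, w = 12 N/mm, E = 200000.0 MPa
delta = 5 * w * L^4 / (384 * E * I)
= 5 * 12 * 5000.0^4 / (384 * 200000.0 * 644036010.67)
= 0.7582 mm

0.7582 mm


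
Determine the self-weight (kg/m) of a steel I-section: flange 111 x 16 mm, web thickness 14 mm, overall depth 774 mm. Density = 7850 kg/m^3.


A_flanges = 2 * 111 * 16 = 3552 mm^2
A_web = (774 - 2 * 16) * 14 = 10388 mm^2
A_total = 3552 + 10388 = 13940 mm^2 = 0.013940 m^2
Weight = rho * A = 7850 * 0.013940 = 109.429 kg/m

109.429 kg/m


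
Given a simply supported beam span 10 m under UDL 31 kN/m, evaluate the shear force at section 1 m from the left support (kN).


R_A = w * L / 2 = 31 * 10 / 2 = 155.0 kN
V(x) = R_A - w * x = 155.0 - 31 * 1
= 124.0 kN

124.0 kN


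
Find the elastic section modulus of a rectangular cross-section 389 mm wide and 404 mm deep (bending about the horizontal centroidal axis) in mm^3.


S = b * h^2 / 6
= 389 * 404^2 / 6
= 389 * 163216 / 6
= 10581837.33 mm^3

10581837.33 mm^3


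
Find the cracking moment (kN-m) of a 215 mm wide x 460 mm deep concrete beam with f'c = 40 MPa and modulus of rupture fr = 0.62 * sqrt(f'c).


fr = 0.62 * sqrt(40) = 0.62 * 6.3246 = 3.9212 MPa
I = 215 * 460^3 / 12 = 1743936666.67 mm^4
y_t = 230.0 mm
M_cr = fr * I / y_t = 3.9212 * 1743936666.67 / 230.0 N-mm
= 29.732 kN-m

29.732 kN-m
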